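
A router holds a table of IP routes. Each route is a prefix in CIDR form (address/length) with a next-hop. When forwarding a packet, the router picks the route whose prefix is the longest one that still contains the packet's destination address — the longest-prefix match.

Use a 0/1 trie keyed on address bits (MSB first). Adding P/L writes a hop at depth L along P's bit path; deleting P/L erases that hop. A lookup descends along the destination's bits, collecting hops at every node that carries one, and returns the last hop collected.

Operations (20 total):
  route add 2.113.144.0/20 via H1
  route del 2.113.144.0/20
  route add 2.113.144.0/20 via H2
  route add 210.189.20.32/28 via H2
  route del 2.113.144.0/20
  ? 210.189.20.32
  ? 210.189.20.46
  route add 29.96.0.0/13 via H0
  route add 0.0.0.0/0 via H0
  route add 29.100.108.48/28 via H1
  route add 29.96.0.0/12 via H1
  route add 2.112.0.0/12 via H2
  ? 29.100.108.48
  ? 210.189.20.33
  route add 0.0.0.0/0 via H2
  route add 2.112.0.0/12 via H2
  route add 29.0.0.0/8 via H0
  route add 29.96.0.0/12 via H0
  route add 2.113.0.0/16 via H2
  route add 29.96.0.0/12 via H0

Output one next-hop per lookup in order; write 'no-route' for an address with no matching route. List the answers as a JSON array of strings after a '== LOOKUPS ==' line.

Apply in order:
  add 2.113.144.0/20 -> H1 at depth 20
  del 2.113.144.0/20 (clear depth 20)
  add 2.113.144.0/20 -> H2 at depth 20
  add 210.189.20.32/28 -> H2 at depth 28
  del 2.113.144.0/20 (clear depth 20)
  ? 210.189.20.32  path d0:-→d1:-→d2:-→d3:-→d4:-→d5:-→d6:-→d7:-→d8:-→d9:-→d10:-→d11:-→d12:-→d13:-→d14:-→d15:-→d16:-→d17:-→d18:-→d19:-→d20:-→d21:-→d22:-→d23:-→d24:-→d25:-→d26:-→d27:-→d28:H2  best=H2
  ? 210.189.20.46  path d0:-→d1:-→d2:-→d3:-→d4:-→d5:-→d6:-→d7:-→d8:-→d9:-→d10:-→d11:-→d12:-→d13:-→d14:-→d15:-→d16:-→d17:-→d18:-→d19:-→d20:-→d21:-→d22:-→d23:-→d24:-→d25:-→d26:-→d27:-→d28:H2  best=H2
  add 29.96.0.0/13 -> H0 at depth 13
  add 0.0.0.0/0 -> H0 at depth 0
  add 29.100.108.48/28 -> H1 at depth 28
  add 29.96.0.0/12 -> H1 at depth 12
  add 2.112.0.0/12 -> H2 at depth 12
  ? 29.100.108.48  path d0:H0→d1:-→d2:-→d3:-→d4:-→d5:-→d6:-→d7:-→d8:-→d9:-→d10:-→d11:-→d12:H1→d13:H0→d14:-→d15:-→d16:-→d17:-→d18:-→d19:-→d20:-→d21:-→d22:-→d23:-→d24:-→d25:-→d26:-→d27:-→d28:H1  best=H1
  ? 210.189.20.33  path d0:H0→d1:-→d2:-→d3:-→d4:-→d5:-→d6:-→d7:-→d8:-→d9:-→d10:-→d11:-→d12:-→d13:-→d14:-→d15:-→d16:-→d17:-→d18:-→d19:-→d20:-→d21:-→d22:-→d23:-→d24:-→d25:-→d26:-→d27:-→d28:H2  best=H2
  add 0.0.0.0/0 -> H2 at depth 0
  add 2.112.0.0/12 -> H2 at depth 12
  add 29.0.0.0/8 -> H0 at depth 8
  add 29.96.0.0/12 -> H0 at depth 12
  add 2.113.0.0/16 -> H2 at depth 16
  add 29.96.0.0/12 -> H0 at depth 12

== LOOKUPS ==
["H2","H2","H1","H2"]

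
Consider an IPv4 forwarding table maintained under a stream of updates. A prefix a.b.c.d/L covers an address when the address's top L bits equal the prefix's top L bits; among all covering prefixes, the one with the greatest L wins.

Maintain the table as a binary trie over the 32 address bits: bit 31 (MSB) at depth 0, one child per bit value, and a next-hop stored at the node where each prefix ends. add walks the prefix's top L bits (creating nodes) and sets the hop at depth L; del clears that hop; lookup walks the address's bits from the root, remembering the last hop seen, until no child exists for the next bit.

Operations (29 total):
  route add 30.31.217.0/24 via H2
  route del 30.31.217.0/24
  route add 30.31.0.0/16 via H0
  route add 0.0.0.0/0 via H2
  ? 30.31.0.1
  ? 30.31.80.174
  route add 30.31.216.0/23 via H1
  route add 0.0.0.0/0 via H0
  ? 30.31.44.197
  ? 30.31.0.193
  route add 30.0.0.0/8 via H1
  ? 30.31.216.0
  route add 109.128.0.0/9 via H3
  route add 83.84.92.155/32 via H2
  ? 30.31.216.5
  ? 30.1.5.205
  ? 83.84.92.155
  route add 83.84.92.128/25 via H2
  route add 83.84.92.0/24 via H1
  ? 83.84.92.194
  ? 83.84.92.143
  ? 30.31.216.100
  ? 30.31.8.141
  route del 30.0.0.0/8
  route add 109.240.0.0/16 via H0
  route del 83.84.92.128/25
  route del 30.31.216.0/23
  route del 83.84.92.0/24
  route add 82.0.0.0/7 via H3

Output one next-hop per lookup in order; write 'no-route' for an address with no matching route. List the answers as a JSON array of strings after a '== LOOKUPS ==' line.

Process each operation:
  add 30.31.217.0/24 -> H2 at depth 24
  - 30.31.217.0/24 clear@24
  add 30.31.0.0/16 -> H0 at depth 16
  add 0.0.0.0/0 -> H2 at depth 0
  ? 30.31.0.1  path d0:H2→d1:-→d2:-→d3:-→d4:-→d5:-→d6:-→d7:-→d8:-→d9:-→d10:-→d11:-→d12:-→d13:-→d14:-→d15:-→d16:H0  best=H0
  ? 30.31.80.174  path d0:H2→d1:-→d2:-→d3:-→d4:-→d5:-→d6:-→d7:-→d8:-→d9:-→d10:-→d11:-→d12:-→d13:-→d14:-→d15:-→d16:H0  best=H0
  add 30.31.216.0/23 -> H1 at depth 23
  add 0.0.0.0/0 -> H0 at depth 0
  ? 30.31.44.197  path d0:H0→d1:-→d2:-→d3:-→d4:-→d5:-→d6:-→d7:-→d8:-→d9:-→d10:-→d11:-→d12:-→d13:-→d14:-→d15:-→d16:H0  best=H0
  ? 30.31.0.193  path d0:H0→d1:-→d2:-→d3:-→d4:-→d5:-→d6:-→d7:-→d8:-→d9:-→d10:-→d11:-→d12:-→d13:-→d14:-→d15:-→d16:H0  best=H0
  add 30.0.0.0/8 -> H1 at depth 8
  ? 30.31.216.0  path d0:H0→d1:-→d2:-→d3:-→d4:-→d5:-→d6:-→d7:-→d8:H1→d9:-→d10:-→d11:-→d12:-→d13:-→d14:-→d15:-→d16:H0→d17:-→d18:-→d19:-→d20:-→d21:-→d22:-→d23:H1  best=H1
  add 109.128.0.0/9 -> H3 at depth 9
  add 83.84.92.155/32 -> H2 at depth 32
  ? 30.31.216.5  path d0:H0→d1:-→d2:-→d3:-→d4:-→d5:-→d6:-→d7:-→d8:H1→d9:-→d10:-→d11:-→d12:-→d13:-→d14:-→d15:-→d16:H0→d17:-→d18:-→d19:-→d20:-→d21:-→d22:-→d23:H1  best=H1
  ? 30.1.5.205  path d0:H0→d1:-→d2:-→d3:-→d4:-→d5:-→d6:-→d7:-→d8:H1→d9:-→d10:-→d11:-  best=H1
  ? 83.84.92.155  path d0:H0→d1:-→d2:-→d3:-→d4:-→d5:-→d6:-→d7:-→d8:-→d9:-→d10:-→d11:-→d12:-→d13:-→d14:-→d15:-→d16:-→d17:-→d18:-→d19:-→d20:-→d21:-→d22:-→d23:-→d24:-→d25:-→d26:-→d27:-→d28:-→d29:-→d30:-→d31:-→d32:H2  best=H2
  add 83.84.92.128/25 -> H2 at depth 25
  add 83.84.92.0/24 -> H1 at depth 24
  ? 83.84.92.194  path d0:H0→d1:-→d2:-→d3:-→d4:-→d5:-→d6:-→d7:-→d8:-→d9:-→d10:-→d11:-→d12:-→d13:-→d14:-→d15:-→d16:-→d17:-→d18:-→d19:-→d20:-→d21:-→d22:-→d23:-→d24:H1→d25:H2  best=H2
  ? 83.84.92.143  path d0:H0→d1:-→d2:-→d3:-→d4:-→d5:-→d6:-→d7:-→d8:-→d9:-→d10:-→d11:-→d12:-→d13:-→d14:-→d15:-→d16:-→d17:-→d18:-→d19:-→d20:-→d21:-→d22:-→d23:-→d24:H1→d25:H2→d26:-→d27:-  best=H2
  ? 30.31.216.100  path d0:H0→d1:-→d2:-→d3:-→d4:-→d5:-→d6:-→d7:-→d8:H1→d9:-→d10:-→d11:-→d12:-→d13:-→d14:-→d15:-→d16:H0→d17:-→d18:-→d19:-→d20:-→d21:-→d22:-→d23:H1  best=H1
  ? 30.31.8.141  path d0:H0→d1:-→d2:-→d3:-→d4:-→d5:-→d6:-→d7:-→d8:H1→d9:-→d10:-→d11:-→d12:-→d13:-→d14:-→d15:-→d16:H0  best=H0
  - 30.0.0.0/8 clear@8
  add 109.240.0.0/16 -> H0 at depth 16
  - 83.84.92.128/25 clear@25
  - 30.31.216.0/23 clear@23
  - 83.84.92.0/24 clear@24
  add 82.0.0.0/7 -> H3 at depth 7

== LOOKUPS ==
["H0","H0","H0","H0","H1","H1","H1","H2","H2","H2","H1","H0"]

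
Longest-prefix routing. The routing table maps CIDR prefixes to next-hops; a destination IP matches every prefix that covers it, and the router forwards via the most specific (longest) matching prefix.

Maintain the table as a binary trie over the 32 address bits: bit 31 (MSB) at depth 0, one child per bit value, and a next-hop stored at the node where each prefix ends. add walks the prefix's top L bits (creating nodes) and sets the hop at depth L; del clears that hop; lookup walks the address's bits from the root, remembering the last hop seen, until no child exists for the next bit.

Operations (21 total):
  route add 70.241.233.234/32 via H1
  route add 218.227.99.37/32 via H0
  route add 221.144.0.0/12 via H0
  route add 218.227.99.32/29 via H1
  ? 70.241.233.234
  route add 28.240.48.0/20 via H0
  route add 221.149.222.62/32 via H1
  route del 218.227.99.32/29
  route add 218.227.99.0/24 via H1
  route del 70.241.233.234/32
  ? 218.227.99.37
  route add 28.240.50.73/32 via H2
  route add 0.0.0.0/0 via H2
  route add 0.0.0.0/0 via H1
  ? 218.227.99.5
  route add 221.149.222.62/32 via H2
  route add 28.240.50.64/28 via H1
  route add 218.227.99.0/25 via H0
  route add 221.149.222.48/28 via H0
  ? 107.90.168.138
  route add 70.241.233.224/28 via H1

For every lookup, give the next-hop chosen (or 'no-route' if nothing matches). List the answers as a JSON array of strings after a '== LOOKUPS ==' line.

Process each operation:
  + 70.241.233.234/32 (H1) depth=32
  + 218.227.99.37/32 (H0) depth=32
  + 221.144.0.0/12 (H0) depth=12
  + 218.227.99.32/29 (H1) depth=29
  Q 70.241.233.234: descend 01000110111100011110100111101010 ; hops seen [H1] ; pick H1
  + 28.240.48.0/20 (H0) depth=20
  + 221.149.222.62/32 (H1) depth=32
  - 218.227.99.32/29 clear@29
  + 218.227.99.0/24 (H1) depth=24
  - 70.241.233.234/32 clear@32
  Q 218.227.99.37: descend 11011010111000110110001100100101 ; hops seen [H1,H0] ; pick H0
  + 28.240.50.73/32 (H2) depth=32
  + 0.0.0.0/0 (H2) depth=0
  + 0.0.0.0/0 (H1) depth=0
  Q 218.227.99.5: descend 11011010111000110110001100 ; hops seen [H1,H1] ; pick H1
  + 221.149.222.62/32 (H2) depth=32
  + 28.240.50.64/28 (H1) depth=28
  + 218.227.99.0/25 (H0) depth=25
  + 221.149.222.48/28 (H0) depth=28
  Q 107.90.168.138: descend 01 ; hops seen [H1] ; pick H1
  + 70.241.233.224/28 (H1) depth=28

== LOOKUPS ==
["H1","H0","H1","H1"]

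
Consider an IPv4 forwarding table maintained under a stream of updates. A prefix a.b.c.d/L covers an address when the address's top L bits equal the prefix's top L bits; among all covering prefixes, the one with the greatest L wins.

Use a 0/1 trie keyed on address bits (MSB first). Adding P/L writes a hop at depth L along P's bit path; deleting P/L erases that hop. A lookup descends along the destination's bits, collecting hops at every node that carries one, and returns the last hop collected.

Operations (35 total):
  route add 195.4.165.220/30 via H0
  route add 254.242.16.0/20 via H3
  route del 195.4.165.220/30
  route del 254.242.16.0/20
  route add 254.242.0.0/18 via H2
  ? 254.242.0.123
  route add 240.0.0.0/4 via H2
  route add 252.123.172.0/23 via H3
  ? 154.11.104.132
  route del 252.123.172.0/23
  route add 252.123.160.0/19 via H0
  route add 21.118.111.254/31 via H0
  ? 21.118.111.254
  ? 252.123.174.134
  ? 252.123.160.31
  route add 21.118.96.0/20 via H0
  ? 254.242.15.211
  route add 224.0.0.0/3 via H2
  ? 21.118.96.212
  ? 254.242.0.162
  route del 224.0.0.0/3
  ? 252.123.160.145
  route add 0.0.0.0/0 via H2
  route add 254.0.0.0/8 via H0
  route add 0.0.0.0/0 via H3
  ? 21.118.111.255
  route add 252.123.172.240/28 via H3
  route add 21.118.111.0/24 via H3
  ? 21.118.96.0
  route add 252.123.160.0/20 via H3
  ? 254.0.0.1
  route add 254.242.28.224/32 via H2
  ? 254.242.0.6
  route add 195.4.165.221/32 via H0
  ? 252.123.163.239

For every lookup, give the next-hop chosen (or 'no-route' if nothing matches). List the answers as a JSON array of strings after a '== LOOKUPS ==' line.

Process each operation:
  + 195.4.165.220/30 (H0) depth=30
  + 254.242.16.0/20 (H3) depth=20
  del 195.4.165.220/30 (clear depth 30)
  del 254.242.16.0/20 (clear depth 20)
  + 254.242.0.0/18 (H2) depth=18
  lookup 254.242.0.123: bits 1111111011110010000 walk d0:-→d1:-→d2:-→d3:-→d4:-→d5:-→d6:-→d7:-→d8:-→d9:-→d10:-→d11:-→d12:-→d13:-→d14:-→d15:-→d16:-→d17:-→d18:H2→d19:- -> H2
  + 240.0.0.0/4 (H2) depth=4
  + 252.123.172.0/23 (H3) depth=23
  lookup 154.11.104.132: bits 1 walk d0:-→d1:- -> no-route
  del 252.123.172.0/23 (clear depth 23)
  + 252.123.160.0/19 (H0) depth=19
  + 21.118.111.254/31 (H0) depth=31
  lookup 21.118.111.254: bits 0001010101110110011011111111111 walk d0:-→d1:-→d2:-→d3:-→d4:-→d5:-→d6:-→d7:-→d8:-→d9:-→d10:-→d11:-→d12:-→d13:-→d14:-→d15:-→d16:-→d17:-→d18:-→d19:-→d20:-→d21:-→d22:-→d23:-→d24:-→d25:-→d26:-→d27:-→d28:-→d29:-→d30:-→d31:H0 -> H0
  lookup 252.123.174.134: bits 1111110001111011101011 walk d0:-→d1:-→d2:-→d3:-→d4:H2→d5:-→d6:-→d7:-→d8:-→d9:-→d10:-→d11:-→d12:-→d13:-→d14:-→d15:-→d16:-→d17:-→d18:-→d19:H0→d20:-→d21:-→d22:- -> H0
  lookup 252.123.160.31: bits 11111100011110111010 walk d0:-→d1:-→d2:-→d3:-→d4:H2→d5:-→d6:-→d7:-→d8:-→d9:-→d10:-→d11:-→d12:-→d13:-→d14:-→d15:-→d16:-→d17:-→d18:-→d19:H0→d20:- -> H0
  + 21.118.96.0/20 (H0) depth=20
  lookup 254.242.15.211: bits 1111111011110010000 walk d0:-→d1:-→d2:-→d3:-→d4:H2→d5:-→d6:-→d7:-→d8:-→d9:-→d10:-→d11:-→d12:-→d13:-→d14:-→d15:-→d16:-→d17:-→d18:H2→d19:- -> H2
  + 224.0.0.0/3 (H2) depth=3
  lookup 21.118.96.212: bits 00010101011101100110 walk d0:-→d1:-→d2:-→d3:-→d4:-→d5:-→d6:-→d7:-→d8:-→d9:-→d10:-→d11:-→d12:-→d13:-→d14:-→d15:-→d16:-→d17:-→d18:-→d19:-→d20:H0 -> H0
  lookup 254.242.0.162: bits 1111111011110010000 walk d0:-→d1:-→d2:-→d3:H2→d4:H2→d5:-→d6:-→d7:-→d8:-→d9:-→d10:-→d11:-→d12:-→d13:-→d14:-→d15:-→d16:-→d17:-→d18:H2→d19:- -> H2
  del 224.0.0.0/3 (clear depth 3)
  lookup 252.123.160.145: bits 11111100011110111010 walk d0:-→d1:-→d2:-→d3:-→d4:H2→d5:-→d6:-→d7:-→d8:-→d9:-→d10:-→d11:-→d12:-→d13:-→d14:-→d15:-→d16:-→d17:-→d18:-→d19:H0→d20:- -> H0
  + 0.0.0.0/0 (H2) depth=0
  + 254.0.0.0/8 (H0) depth=8
  + 0.0.0.0/0 (H3) depth=0
  lookup 21.118.111.255: bits 0001010101110110011011111111111 walk d0:H3→d1:-→d2:-→d3:-→d4:-→d5:-→d6:-→d7:-→d8:-→d9:-→d10:-→d11:-→d12:-→d13:-→d14:-→d15:-→d16:-→d17:-→d18:-→d19:-→d20:H0→d21:-→d22:-→d23:-→d24:-→d25:-→d26:-→d27:-→d28:-→d29:-→d30:-→d31:H0 -> H0
  + 252.123.172.240/28 (H3) depth=28
  + 21.118.111.0/24 (H3) depth=24
  lookup 21.118.96.0: bits 00010101011101100110 walk d0:H3→d1:-→d2:-→d3:-→d4:-→d5:-→d6:-→d7:-→d8:-→d9:-→d10:-→d11:-→d12:-→d13:-→d14:-→d15:-→d16:-→d17:-→d18:-→d19:-→d20:H0 -> H0
  + 252.123.160.0/20 (H3) depth=20
  lookup 254.0.0.1: bits 11111110 walk d0:H3→d1:-→d2:-→d3:-→d4:H2→d5:-→d6:-→d7:-→d8:H0 -> H0
  + 254.242.28.224/32 (H2) depth=32
  lookup 254.242.0.6: bits 1111111011110010000 walk d0:H3→d1:-→d2:-→d3:-→d4:H2→d5:-→d6:-→d7:-→d8:H0→d9:-→d10:-→d11:-→d12:-→d13:-→d14:-→d15:-→d16:-→d17:-→d18:H2→d19:- -> H2
  + 195.4.165.221/32 (H0) depth=32
  lookup 252.123.163.239: bits 11111100011110111010 walk d0:H3→d1:-→d2:-→d3:-→d4:H2→d5:-→d6:-→d7:-→d8:-→d9:-→d10:-→d11:-→d12:-→d13:-→d14:-→d15:-→d16:-→d17:-→d18:-→d19:H0→d20:H3 -> H3

== LOOKUPS ==
["H2","no-route","H0","H0","H0","H2","H0","H2","H0","H0","H0","H0","H2","H3"]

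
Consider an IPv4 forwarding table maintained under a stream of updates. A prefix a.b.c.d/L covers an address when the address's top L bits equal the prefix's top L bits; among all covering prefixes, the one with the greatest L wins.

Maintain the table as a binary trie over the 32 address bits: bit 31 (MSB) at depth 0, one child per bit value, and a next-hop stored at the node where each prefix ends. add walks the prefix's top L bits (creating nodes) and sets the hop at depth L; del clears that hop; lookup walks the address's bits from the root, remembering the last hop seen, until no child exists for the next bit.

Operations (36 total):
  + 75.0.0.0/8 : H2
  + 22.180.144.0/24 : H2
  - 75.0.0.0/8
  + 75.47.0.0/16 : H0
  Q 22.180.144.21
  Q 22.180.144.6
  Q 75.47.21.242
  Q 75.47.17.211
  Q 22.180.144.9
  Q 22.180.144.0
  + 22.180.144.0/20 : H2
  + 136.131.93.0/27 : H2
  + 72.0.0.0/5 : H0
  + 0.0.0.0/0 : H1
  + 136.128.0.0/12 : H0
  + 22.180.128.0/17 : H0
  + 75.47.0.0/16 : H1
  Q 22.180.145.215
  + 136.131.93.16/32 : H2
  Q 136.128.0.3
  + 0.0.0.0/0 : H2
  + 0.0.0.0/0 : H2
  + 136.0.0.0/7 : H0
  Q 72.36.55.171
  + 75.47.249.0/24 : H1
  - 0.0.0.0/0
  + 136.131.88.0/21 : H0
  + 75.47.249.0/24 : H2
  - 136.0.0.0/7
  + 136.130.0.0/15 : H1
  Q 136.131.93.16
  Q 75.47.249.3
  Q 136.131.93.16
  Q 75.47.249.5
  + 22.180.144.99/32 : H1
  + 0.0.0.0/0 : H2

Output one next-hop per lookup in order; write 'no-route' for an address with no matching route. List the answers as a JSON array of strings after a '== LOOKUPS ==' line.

Apply in order:
  + 75.0.0.0/8 (H2) depth=8
  + 22.180.144.0/24 (H2) depth=24
  - 75.0.0.0/8 clear@8
  + 75.47.0.0/16 (H0) depth=16
  Q 22.180.144.21: descend 000101101011010010010000 ; hops seen [H2] ; pick H2
  Q 22.180.144.6: descend 000101101011010010010000 ; hops seen [H2] ; pick H2
  Q 75.47.21.242: descend 0100101100101111 ; hops seen [H0] ; pick H0
  Q 75.47.17.211: descend 0100101100101111 ; hops seen [H0] ; pick H0
  Q 22.180.144.9: descend 000101101011010010010000 ; hops seen [H2] ; pick H2
  Q 22.180.144.0: descend 000101101011010010010000 ; hops seen [H2] ; pick H2
  + 22.180.144.0/20 (H2) depth=20
  + 136.131.93.0/27 (H2) depth=27
  + 72.0.0.0/5 (H0) depth=5
  + 0.0.0.0/0 (H1) depth=0
  + 136.128.0.0/12 (H0) depth=12
  + 22.180.128.0/17 (H0) depth=17
  + 75.47.0.0/16 (H1) depth=16
  Q 22.180.145.215: descend 00010110101101001001000 ; hops seen [H1,H0,H2] ; pick H2
  + 136.131.93.16/32 (H2) depth=32
  Q 136.128.0.3: descend 10001000100000 ; hops seen [H1,H0] ; pick H0
  + 0.0.0.0/0 (H2) depth=0
  + 0.0.0.0/0 (H2) depth=0
  + 136.0.0.0/7 (H0) depth=7
  Q 72.36.55.171: descend 010010 ; hops seen [H2,H0] ; pick H0
  + 75.47.249.0/24 (H1) depth=24
  - 0.0.0.0/0 clear@0
  + 136.131.88.0/21 (H0) depth=21
  + 75.47.249.0/24 (H2) depth=24
  - 136.0.0.0/7 clear@7
  + 136.130.0.0/15 (H1) depth=15
  Q 136.131.93.16: descend 10001000100000110101110100010000 ; hops seen [H0,H1,H0,H2,H2] ; pick H2
  Q 75.47.249.3: descend 010010110010111111111001 ; hops seen [H0,H1,H2] ; pick H2
  Q 136.131.93.16: descend 10001000100000110101110100010000 ; hops seen [H0,H1,H0,H2,H2] ; pick H2
  Q 75.47.249.5: descend 010010110010111111111001 ; hops seen [H0,H1,H2] ; pick H2
  + 22.180.144.99/32 (H1) depth=32
  + 0.0.0.0/0 (H2) depth=0

== LOOKUPS ==
["H2","H2","H0","H0","H2","H2","H2","H0","H0","H2","H2","H2","H2"]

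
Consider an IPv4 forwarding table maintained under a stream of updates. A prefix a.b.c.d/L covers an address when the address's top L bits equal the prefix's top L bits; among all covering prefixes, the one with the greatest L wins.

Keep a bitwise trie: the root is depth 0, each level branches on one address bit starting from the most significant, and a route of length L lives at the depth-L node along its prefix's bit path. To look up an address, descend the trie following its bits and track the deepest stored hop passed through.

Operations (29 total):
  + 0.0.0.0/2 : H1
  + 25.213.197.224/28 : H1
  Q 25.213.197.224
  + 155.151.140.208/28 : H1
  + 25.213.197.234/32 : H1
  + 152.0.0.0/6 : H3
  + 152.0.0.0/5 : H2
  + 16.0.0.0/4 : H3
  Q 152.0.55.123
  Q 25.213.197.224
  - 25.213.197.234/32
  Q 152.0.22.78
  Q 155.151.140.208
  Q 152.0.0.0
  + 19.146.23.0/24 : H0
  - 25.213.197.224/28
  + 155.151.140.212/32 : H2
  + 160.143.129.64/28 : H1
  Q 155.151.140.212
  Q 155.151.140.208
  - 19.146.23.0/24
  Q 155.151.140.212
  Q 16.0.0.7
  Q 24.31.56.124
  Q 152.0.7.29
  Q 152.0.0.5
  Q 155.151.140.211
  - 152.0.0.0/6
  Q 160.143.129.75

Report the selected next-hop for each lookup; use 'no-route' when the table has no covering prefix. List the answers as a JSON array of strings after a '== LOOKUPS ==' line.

Trace:
  add 0.0.0.0/2 -> H1 at depth 2
  add 25.213.197.224/28 -> H1 at depth 28
  lookup 25.213.197.224: bits 0001100111010101110001011110 walk d0:-→d1:-→d2:H1→d3:-→d4:-→d5:-→d6:-→d7:-→d8:-→d9:-→d10:-→d11:-→d12:-→d13:-→d14:-→d15:-→d16:-→d17:-→d18:-→d19:-→d20:-→d21:-→d22:-→d23:-→d24:-→d25:-→d26:-→d27:-→d28:H1 -> H1
  add 155.151.140.208/28 -> H1 at depth 28
  add 25.213.197.234/32 -> H1 at depth 32
  add 152.0.0.0/6 -> H3 at depth 6
  add 152.0.0.0/5 -> H2 at depth 5
  add 16.0.0.0/4 -> H3 at depth 4
  lookup 152.0.55.123: bits 100110 walk d0:-→d1:-→d2:-→d3:-→d4:-→d5:H2→d6:H3 -> H3
  lookup 25.213.197.224: bits 0001100111010101110001011110 walk d0:-→d1:-→d2:H1→d3:-→d4:H3→d5:-→d6:-→d7:-→d8:-→d9:-→d10:-→d11:-→d12:-→d13:-→d14:-→d15:-→d16:-→d17:-→d18:-→d19:-→d20:-→d21:-→d22:-→d23:-→d24:-→d25:-→d26:-→d27:-→d28:H1 -> H1
  del 25.213.197.234/32 (clear depth 32)
  lookup 152.0.22.78: bits 100110 walk d0:-→d1:-→d2:-→d3:-→d4:-→d5:H2→d6:H3 -> H3
  lookup 155.151.140.208: bits 1001101110010111100011001101 walk d0:-→d1:-→d2:-→d3:-→d4:-→d5:H2→d6:H3→d7:-→d8:-→d9:-→d10:-→d11:-→d12:-→d13:-→d14:-→d15:-→d16:-→d17:-→d18:-→d19:-→d20:-→d21:-→d22:-→d23:-→d24:-→d25:-→d26:-→d27:-→d28:H1 -> H1
  lookup 152.0.0.0: bits 100110 walk d0:-→d1:-→d2:-→d3:-→d4:-→d5:H2→d6:H3 -> H3
  add 19.146.23.0/24 -> H0 at depth 24
  del 25.213.197.224/28 (clear depth 28)
  add 155.151.140.212/32 -> H2 at depth 32
  add 160.143.129.64/28 -> H1 at depth 28
  lookup 155.151.140.212: bits 10011011100101111000110011010100 walk d0:-→d1:-→d2:-→d3:-→d4:-→d5:H2→d6:H3→d7:-→d8:-→d9:-→d10:-→d11:-→d12:-→d13:-→d14:-→d15:-→d16:-→d17:-→d18:-→d19:-→d20:-→d21:-→d22:-→d23:-→d24:-→d25:-→d26:-→d27:-→d28:H1→d29:-→d30:-→d31:-→d32:H2 -> H2
  lookup 155.151.140.208: bits 10011011100101111000110011010 walk d0:-→d1:-→d2:-→d3:-→d4:-→d5:H2→d6:H3→d7:-→d8:-→d9:-→d10:-→d11:-→d12:-→d13:-→d14:-→d15:-→d16:-→d17:-→d18:-→d19:-→d20:-→d21:-→d22:-→d23:-→d24:-→d25:-→d26:-→d27:-→d28:H1→d29:- -> H1
  del 19.146.23.0/24 (clear depth 24)
  lookup 155.151.140.212: bits 10011011100101111000110011010100 walk d0:-→d1:-→d2:-→d3:-→d4:-→d5:H2→d6:H3→d7:-→d8:-→d9:-→d10:-→d11:-→d12:-→d13:-→d14:-→d15:-→d16:-→d17:-→d18:-→d19:-→d20:-→d21:-→d22:-→d23:-→d24:-→d25:-→d26:-→d27:-→d28:H1→d29:-→d30:-→d31:-→d32:H2 -> H2
  lookup 16.0.0.7: bits 000100 walk d0:-→d1:-→d2:H1→d3:-→d4:H3→d5:-→d6:- -> H3
  lookup 24.31.56.124: bits 0001100 walk d0:-→d1:-→d2:H1→d3:-→d4:H3→d5:-→d6:-→d7:- -> H3
  lookup 152.0.7.29: bits 100110 walk d0:-→d1:-→d2:-→d3:-→d4:-→d5:H2→d6:H3 -> H3
  lookup 152.0.0.5: bits 100110 walk d0:-→d1:-→d2:-→d3:-→d4:-→d5:H2→d6:H3 -> H3
  lookup 155.151.140.211: bits 10011011100101111000110011010 walk d0:-→d1:-→d2:-→d3:-→d4:-→d5:H2→d6:H3→d7:-→d8:-→d9:-→d10:-→d11:-→d12:-→d13:-→d14:-→d15:-→d16:-→d17:-→d18:-→d19:-→d20:-→d21:-→d22:-→d23:-→d24:-→d25:-→d26:-→d27:-→d28:H1→d29:- -> H1
  del 152.0.0.0/6 (clear depth 6)
  lookup 160.143.129.75: bits 1010000010001111100000010100 walk d0:-→d1:-→d2:-→d3:-→d4:-→d5:-→d6:-→d7:-→d8:-→d9:-→d10:-→d11:-→d12:-→d13:-→d14:-→d15:-→d16:-→d17:-→d18:-→d19:-→d20:-→d21:-→d22:-→d23:-→d24:-→d25:-→d26:-→d27:-→d28:H1 -> H1

== LOOKUPS ==
["H1","H3","H1","H3","H1","H3","H2","H1","H2","H3","H3","H3","H3","H1","H1"]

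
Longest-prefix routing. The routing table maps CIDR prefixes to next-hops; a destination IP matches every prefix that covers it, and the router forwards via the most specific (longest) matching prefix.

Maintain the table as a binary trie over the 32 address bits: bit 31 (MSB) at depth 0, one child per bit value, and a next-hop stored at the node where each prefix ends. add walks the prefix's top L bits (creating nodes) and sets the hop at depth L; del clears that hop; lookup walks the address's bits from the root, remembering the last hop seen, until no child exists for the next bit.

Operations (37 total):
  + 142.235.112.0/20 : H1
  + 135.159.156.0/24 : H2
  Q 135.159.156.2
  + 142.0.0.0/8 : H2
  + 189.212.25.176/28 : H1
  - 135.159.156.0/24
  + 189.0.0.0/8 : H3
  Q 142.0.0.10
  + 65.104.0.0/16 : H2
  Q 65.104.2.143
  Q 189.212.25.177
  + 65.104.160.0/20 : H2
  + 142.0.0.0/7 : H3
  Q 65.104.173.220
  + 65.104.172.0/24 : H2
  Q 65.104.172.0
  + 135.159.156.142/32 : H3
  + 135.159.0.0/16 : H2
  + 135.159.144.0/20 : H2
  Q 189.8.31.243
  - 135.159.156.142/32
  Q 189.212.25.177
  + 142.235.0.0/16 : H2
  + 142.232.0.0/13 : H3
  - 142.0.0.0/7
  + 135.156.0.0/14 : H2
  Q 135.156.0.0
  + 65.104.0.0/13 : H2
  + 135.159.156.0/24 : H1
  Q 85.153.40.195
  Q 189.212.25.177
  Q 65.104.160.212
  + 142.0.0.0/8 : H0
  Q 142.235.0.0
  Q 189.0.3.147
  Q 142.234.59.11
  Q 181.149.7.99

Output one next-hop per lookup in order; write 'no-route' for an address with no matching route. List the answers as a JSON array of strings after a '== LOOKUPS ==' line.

Process each operation:
  + 142.235.112.0/20 (H1) depth=20
  + 135.159.156.0/24 (H2) depth=24
  lookup 135.159.156.2: bits 100001111001111110011100 walk d0:-→d1:-→d2:-→d3:-→d4:-→d5:-→d6:-→d7:-→d8:-→d9:-→d10:-→d11:-→d12:-→d13:-→d14:-→d15:-→d16:-→d17:-→d18:-→d19:-→d20:-→d21:-→d22:-→d23:-→d24:H2 -> H2
  + 142.0.0.0/8 (H2) depth=8
  + 189.212.25.176/28 (H1) depth=28
  - 135.159.156.0/24 clear@24
  + 189.0.0.0/8 (H3) depth=8
  lookup 142.0.0.10: bits 10001110 walk d0:-→d1:-→d2:-→d3:-→d4:-→d5:-→d6:-→d7:-→d8:H2 -> H2
  + 65.104.0.0/16 (H2) depth=16
  lookup 65.104.2.143: bits 0100000101101000 walk d0:-→d1:-→d2:-→d3:-→d4:-→d5:-→d6:-→d7:-→d8:-→d9:-→d10:-→d11:-→d12:-→d13:-→d14:-→d15:-→d16:H2 -> H2
  lookup 189.212.25.177: bits 1011110111010100000110011011 walk d0:-→d1:-→d2:-→d3:-→d4:-→d5:-→d6:-→d7:-→d8:H3→d9:-→d10:-→d11:-→d12:-→d13:-→d14:-→d15:-→d16:-→d17:-→d18:-→d19:-→d20:-→d21:-→d22:-→d23:-→d24:-→d25:-→d26:-→d27:-→d28:H1 -> H1
  + 65.104.160.0/20 (H2) depth=20
  + 142.0.0.0/7 (H3) depth=7
  lookup 65.104.173.220: bits 01000001011010001010 walk d0:-→d1:-→d2:-→d3:-→d4:-→d5:-→d6:-→d7:-→d8:-→d9:-→d10:-→d11:-→d12:-→d13:-→d14:-→d15:-→d16:H2→d17:-→d18:-→d19:-→d20:H2 -> H2
  + 65.104.172.0/24 (H2) depth=24
  lookup 65.104.172.0: bits 010000010110100010101100 walk d0:-→d1:-→d2:-→d3:-→d4:-→d5:-→d6:-→d7:-→d8:-→d9:-→d10:-→d11:-→d12:-→d13:-→d14:-→d15:-→d16:H2→d17:-→d18:-→d19:-→d20:H2→d21:-→d22:-→d23:-→d24:H2 -> H2
  + 135.159.156.142/32 (H3) depth=32
  + 135.159.0.0/16 (H2) depth=16
  + 135.159.144.0/20 (H2) depth=20
  lookup 189.8.31.243: bits 10111101 walk d0:-→d1:-→d2:-→d3:-→d4:-→d5:-→d6:-→d7:-→d8:H3 -> H3
  - 135.159.156.142/32 clear@32
  lookup 189.212.25.177: bits 1011110111010100000110011011 walk d0:-→d1:-→d2:-→d3:-→d4:-→d5:-→d6:-→d7:-→d8:H3→d9:-→d10:-→d11:-→d12:-→d13:-→d14:-→d15:-→d16:-→d17:-→d18:-→d19:-→d20:-→d21:-→d22:-→d23:-→d24:-→d25:-→d26:-→d27:-→d28:H1 -> H1
  + 142.235.0.0/16 (H2) depth=16
  + 142.232.0.0/13 (H3) depth=13
  - 142.0.0.0/7 clear@7
  + 135.156.0.0/14 (H2) depth=14
  lookup 135.156.0.0: bits 10000111100111 walk d0:-→d1:-→d2:-→d3:-→d4:-→d5:-→d6:-→d7:-→d8:-→d9:-→d10:-→d11:-→d12:-→d13:-→d14:H2 -> H2
  + 65.104.0.0/13 (H2) depth=13
  + 135.159.156.0/24 (H1) depth=24
  lookup 85.153.40.195: bits 010 walk d0:-→d1:-→d2:-→d3:- -> no-route
  lookup 189.212.25.177: bits 1011110111010100000110011011 walk d0:-→d1:-→d2:-→d3:-→d4:-→d5:-→d6:-→d7:-→d8:H3→d9:-→d10:-→d11:-→d12:-→d13:-→d14:-→d15:-→d16:-→d17:-→d18:-→d19:-→d20:-→d21:-→d22:-→d23:-→d24:-→d25:-→d26:-→d27:-→d28:H1 -> H1
  lookup 65.104.160.212: bits 01000001011010001010 walk d0:-→d1:-→d2:-→d3:-→d4:-→d5:-→d6:-→d7:-→d8:-→d9:-→d10:-→d11:-→d12:-→d13:H2→d14:-→d15:-→d16:H2→d17:-→d18:-→d19:-→d20:H2 -> H2
  + 142.0.0.0/8 (H0) depth=8
  lookup 142.235.0.0: bits 10001110111010110 walk d0:-→d1:-→d2:-→d3:-→d4:-→d5:-→d6:-→d7:-→d8:H0→d9:-→d10:-→d11:-→d12:-→d13:H3→d14:-→d15:-→d16:H2→d17:- -> H2
  lookup 189.0.3.147: bits 10111101 walk d0:-→d1:-→d2:-→d3:-→d4:-→d5:-→d6:-→d7:-→d8:H3 -> H3
  lookup 142.234.59.11: bits 100011101110101 walk d0:-→d1:-→d2:-→d3:-→d4:-→d5:-→d6:-→d7:-→d8:H0→d9:-→d10:-→d11:-→d12:-→d13:H3→d14:-→d15:- -> H3
  lookup 181.149.7.99: bits 1011 walk d0:-→d1:-→d2:-→d3:-→d4:- -> no-route

== LOOKUPS ==
["H2","H2","H2","H1","H2","H2","H3","H1","H2","no-route","H1","H2","H2","H3","H3","no-route"]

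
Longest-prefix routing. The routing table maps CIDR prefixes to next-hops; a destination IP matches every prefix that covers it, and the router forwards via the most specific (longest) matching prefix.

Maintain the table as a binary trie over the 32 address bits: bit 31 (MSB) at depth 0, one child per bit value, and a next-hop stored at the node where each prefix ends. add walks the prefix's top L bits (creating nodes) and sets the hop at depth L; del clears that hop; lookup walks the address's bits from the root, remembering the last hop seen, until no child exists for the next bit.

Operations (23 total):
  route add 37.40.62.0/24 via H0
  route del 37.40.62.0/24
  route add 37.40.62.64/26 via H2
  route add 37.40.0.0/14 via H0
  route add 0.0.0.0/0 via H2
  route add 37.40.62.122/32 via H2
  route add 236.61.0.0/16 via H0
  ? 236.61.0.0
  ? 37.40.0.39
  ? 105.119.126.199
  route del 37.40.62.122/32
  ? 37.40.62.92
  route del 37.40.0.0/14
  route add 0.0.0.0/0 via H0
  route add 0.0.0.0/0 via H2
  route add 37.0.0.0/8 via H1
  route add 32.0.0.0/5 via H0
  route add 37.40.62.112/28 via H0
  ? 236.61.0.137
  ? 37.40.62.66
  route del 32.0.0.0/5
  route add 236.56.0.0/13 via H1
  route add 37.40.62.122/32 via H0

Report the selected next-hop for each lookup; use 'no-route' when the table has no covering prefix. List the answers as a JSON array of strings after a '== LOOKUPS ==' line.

Apply in order:
  + 37.40.62.0/24 (H0) depth=24
  del 37.40.62.0/24 (clear depth 24)
  + 37.40.62.64/26 (H2) depth=26
  + 37.40.0.0/14 (H0) depth=14
  + 0.0.0.0/0 (H2) depth=0
  + 37.40.62.122/32 (H2) depth=32
  + 236.61.0.0/16 (H0) depth=16
  lookup 236.61.0.0: bits 1110110000111101 walk d0:H2→d1:-→d2:-→d3:-→d4:-→d5:-→d6:-→d7:-→d8:-→d9:-→d10:-→d11:-→d12:-→d13:-→d14:-→d15:-→d16:H0 -> H0
  lookup 37.40.0.39: bits 001001010010100000 walk d0:H2→d1:-→d2:-→d3:-→d4:-→d5:-→d6:-→d7:-→d8:-→d9:-→d10:-→d11:-→d12:-→d13:-→d14:H0→d15:-→d16:-→d17:-→d18:- -> H0
  lookup 105.119.126.199: bits 0 walk d0:H2→d1:- -> H2
  del 37.40.62.122/32 (clear depth 32)
  lookup 37.40.62.92: bits 00100101001010000011111001 walk d0:H2→d1:-→d2:-→d3:-→d4:-→d5:-→d6:-→d7:-→d8:-→d9:-→d10:-→d11:-→d12:-→d13:-→d14:H0→d15:-→d16:-→d17:-→d18:-→d19:-→d20:-→d21:-→d22:-→d23:-→d24:-→d25:-→d26:H2 -> H2
  del 37.40.0.0/14 (clear depth 14)
  + 0.0.0.0/0 (H0) depth=0
  + 0.0.0.0/0 (H2) depth=0
  + 37.0.0.0/8 (H1) depth=8
  + 32.0.0.0/5 (H0) depth=5
  + 37.40.62.112/28 (H0) depth=28
  lookup 236.61.0.137: bits 1110110000111101 walk d0:H2→d1:-→d2:-→d3:-→d4:-→d5:-→d6:-→d7:-→d8:-→d9:-→d10:-→d11:-→d12:-→d13:-→d14:-→d15:-→d16:H0 -> H0
  lookup 37.40.62.66: bits 00100101001010000011111001 walk d0:H2→d1:-→d2:-→d3:-→d4:-→d5:H0→d6:-→d7:-→d8:H1→d9:-→d10:-→d11:-→d12:-→d13:-→d14:-→d15:-→d16:-→d17:-→d18:-→d19:-→d20:-→d21:-→d22:-→d23:-→d24:-→d25:-→d26:H2 -> H2
  del 32.0.0.0/5 (clear depth 5)
  + 236.56.0.0/13 (H1) depth=13
  + 37.40.62.122/32 (H0) depth=32

== LOOKUPS ==
["H0","H0","H2","H2","H0","H2"]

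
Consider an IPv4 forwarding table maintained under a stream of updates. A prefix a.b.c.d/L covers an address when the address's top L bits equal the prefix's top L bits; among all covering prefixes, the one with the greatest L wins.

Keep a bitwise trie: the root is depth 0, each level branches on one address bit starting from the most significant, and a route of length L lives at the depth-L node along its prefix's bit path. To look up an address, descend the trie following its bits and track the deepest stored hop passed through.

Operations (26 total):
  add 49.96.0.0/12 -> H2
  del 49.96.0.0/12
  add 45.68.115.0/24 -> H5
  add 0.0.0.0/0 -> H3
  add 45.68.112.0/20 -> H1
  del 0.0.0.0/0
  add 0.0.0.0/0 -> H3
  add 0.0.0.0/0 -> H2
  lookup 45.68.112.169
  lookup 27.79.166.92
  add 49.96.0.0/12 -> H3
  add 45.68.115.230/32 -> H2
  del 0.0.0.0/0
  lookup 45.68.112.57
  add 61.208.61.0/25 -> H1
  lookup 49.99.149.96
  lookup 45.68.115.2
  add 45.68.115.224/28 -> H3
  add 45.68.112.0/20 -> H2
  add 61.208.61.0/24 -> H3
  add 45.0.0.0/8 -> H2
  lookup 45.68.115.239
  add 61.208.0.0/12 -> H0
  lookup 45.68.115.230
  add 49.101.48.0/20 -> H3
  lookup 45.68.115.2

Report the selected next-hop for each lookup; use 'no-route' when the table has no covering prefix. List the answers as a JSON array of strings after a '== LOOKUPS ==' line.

Apply in order:
  + 49.96.0.0/12 (H2) depth=12
  del 49.96.0.0/12 (clear depth 12)
  + 45.68.115.0/24 (H5) depth=24
  + 0.0.0.0/0 (H3) depth=0
  + 45.68.112.0/20 (H1) depth=20
  del 0.0.0.0/0 (clear depth 0)
  + 0.0.0.0/0 (H3) depth=0
  + 0.0.0.0/0 (H2) depth=0
  lookup 45.68.112.169: bits 0010110101000100011100 walk d0:H2→d1:-→d2:-→d3:-→d4:-→d5:-→d6:-→d7:-→d8:-→d9:-→d10:-→d11:-→d12:-→d13:-→d14:-→d15:-→d16:-→d17:-→d18:-→d19:-→d20:H1→d21:-→d22:- -> H1
  lookup 27.79.166.92: bits 00 walk d0:H2→d1:-→d2:- -> H2
  + 49.96.0.0/12 (H3) depth=12
  + 45.68.115.230/32 (H2) depth=32
  del 0.0.0.0/0 (clear depth 0)
  lookup 45.68.112.57: bits 0010110101000100011100 walk d0:-→d1:-→d2:-→d3:-→d4:-→d5:-→d6:-→d7:-→d8:-→d9:-→d10:-→d11:-→d12:-→d13:-→d14:-→d15:-→d16:-→d17:-→d18:-→d19:-→d20:H1→d21:-→d22:- -> H1
  + 61.208.61.0/25 (H1) depth=25
  lookup 49.99.149.96: bits 001100010110 walk d0:-→d1:-→d2:-→d3:-→d4:-→d5:-→d6:-→d7:-→d8:-→d9:-→d10:-→d11:-→d12:H3 -> H3
  lookup 45.68.115.2: bits 001011010100010001110011 walk d0:-→d1:-→d2:-→d3:-→d4:-→d5:-→d6:-→d7:-→d8:-→d9:-→d10:-→d11:-→d12:-→d13:-→d14:-→d15:-→d16:-→d17:-→d18:-→d19:-→d20:H1→d21:-→d22:-→d23:-→d24:H5 -> H5
  + 45.68.115.224/28 (H3) depth=28
  + 45.68.112.0/20 (H2) depth=20
  + 61.208.61.0/24 (H3) depth=24
  + 45.0.0.0/8 (H2) depth=8
  lookup 45.68.115.239: bits 0010110101000100011100111110 walk d0:-→d1:-→d2:-→d3:-→d4:-→d5:-→d6:-→d7:-→d8:H2→d9:-→d10:-→d11:-→d12:-→d13:-→d14:-→d15:-→d16:-→d17:-→d18:-→d19:-→d20:H2→d21:-→d22:-→d23:-→d24:H5→d25:-→d26:-→d27:-→d28:H3 -> H3
  + 61.208.0.0/12 (H0) depth=12
  lookup 45.68.115.230: bits 00101101010001000111001111100110 walk d0:-→d1:-→d2:-→d3:-→d4:-→d5:-→d6:-→d7:-→d8:H2→d9:-→d10:-→d11:-→d12:-→d13:-→d14:-→d15:-→d16:-→d17:-→d18:-→d19:-→d20:H2→d21:-→d22:-→d23:-→d24:H5→d25:-→d26:-→d27:-→d28:H3→d29:-→d30:-→d31:-→d32:H2 -> H2
  + 49.101.48.0/20 (H3) depth=20
  lookup 45.68.115.2: bits 001011010100010001110011 walk d0:-→d1:-→d2:-→d3:-→d4:-→d5:-→d6:-→d7:-→d8:H2→d9:-→d10:-→d11:-→d12:-→d13:-→d14:-→d15:-→d16:-→d17:-→d18:-→d19:-→d20:H2→d21:-→d22:-→d23:-→d24:H5 -> H5

== LOOKUPS ==
["H1","H2","H1","H3","H5","H3","H2","H5"]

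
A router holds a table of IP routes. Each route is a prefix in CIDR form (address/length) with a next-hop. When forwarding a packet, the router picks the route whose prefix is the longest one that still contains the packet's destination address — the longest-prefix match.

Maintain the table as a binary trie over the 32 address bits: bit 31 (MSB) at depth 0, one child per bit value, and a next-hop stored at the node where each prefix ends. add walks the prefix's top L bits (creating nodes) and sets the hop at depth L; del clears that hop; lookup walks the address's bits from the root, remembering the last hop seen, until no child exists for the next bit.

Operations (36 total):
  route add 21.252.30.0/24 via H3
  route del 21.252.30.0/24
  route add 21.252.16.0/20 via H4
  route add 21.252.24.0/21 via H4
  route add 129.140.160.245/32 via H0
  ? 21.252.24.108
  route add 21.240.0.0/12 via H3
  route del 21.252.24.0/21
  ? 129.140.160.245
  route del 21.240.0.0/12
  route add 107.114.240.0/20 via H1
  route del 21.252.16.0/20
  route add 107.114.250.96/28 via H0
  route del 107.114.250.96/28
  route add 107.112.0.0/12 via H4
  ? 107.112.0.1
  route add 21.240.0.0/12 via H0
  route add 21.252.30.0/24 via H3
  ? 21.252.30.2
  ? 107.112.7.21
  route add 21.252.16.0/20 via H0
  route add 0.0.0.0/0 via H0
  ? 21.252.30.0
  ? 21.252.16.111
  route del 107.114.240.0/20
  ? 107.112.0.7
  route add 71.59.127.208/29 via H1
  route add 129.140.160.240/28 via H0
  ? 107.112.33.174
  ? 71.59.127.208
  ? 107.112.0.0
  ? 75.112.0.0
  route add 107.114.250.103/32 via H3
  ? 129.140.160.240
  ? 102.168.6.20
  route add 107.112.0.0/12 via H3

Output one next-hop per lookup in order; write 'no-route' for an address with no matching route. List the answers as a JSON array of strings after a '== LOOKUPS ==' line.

Apply in order:
  + 21.252.30.0/24 (H3) depth=24
  del 21.252.30.0/24 (clear depth 24)
  + 21.252.16.0/20 (H4) depth=20
  + 21.252.24.0/21 (H4) depth=21
  + 129.140.160.245/32 (H0) depth=32
  lookup 21.252.24.108: bits 000101011111110000011 walk d0:-→d1:-→d2:-→d3:-→d4:-→d5:-→d6:-→d7:-→d8:-→d9:-→d10:-→d11:-→d12:-→d13:-→d14:-→d15:-→d16:-→d17:-→d18:-→d19:-→d20:H4→d21:H4 -> H4
  + 21.240.0.0/12 (H3) depth=12
  del 21.252.24.0/21 (clear depth 21)
  lookup 129.140.160.245: bits 10000001100011001010000011110101 walk d0:-→d1:-→d2:-→d3:-→d4:-→d5:-→d6:-→d7:-→d8:-→d9:-→d10:-→d11:-→d12:-→d13:-→d14:-→d15:-→d16:-→d17:-→d18:-→d19:-→d20:-→d21:-→d22:-→d23:-→d24:-→d25:-→d26:-→d27:-→d28:-→d29:-→d30:-→d31:-→d32:H0 -> H0
  del 21.240.0.0/12 (clear depth 12)
  + 107.114.240.0/20 (H1) depth=20
  del 21.252.16.0/20 (clear depth 20)
  + 107.114.250.96/28 (H0) depth=28
  del 107.114.250.96/28 (clear depth 28)
  + 107.112.0.0/12 (H4) depth=12
  lookup 107.112.0.1: bits 01101011011100 walk d0:-→d1:-→d2:-→d3:-→d4:-→d5:-→d6:-→d7:-→d8:-→d9:-→d10:-→d11:-→d12:H4→d13:-→d14:- -> H4
  + 21.240.0.0/12 (H0) depth=12
  + 21.252.30.0/24 (H3) depth=24
  lookup 21.252.30.2: bits 000101011111110000011110 walk d0:-→d1:-→d2:-→d3:-→d4:-→d5:-→d6:-→d7:-→d8:-→d9:-→d10:-→d11:-→d12:H0→d13:-→d14:-→d15:-→d16:-→d17:-→d18:-→d19:-→d20:-→d21:-→d22:-→d23:-→d24:H3 -> H3
  lookup 107.112.7.21: bits 01101011011100 walk d0:-→d1:-→d2:-→d3:-→d4:-→d5:-→d6:-→d7:-→d8:-→d9:-→d10:-→d11:-→d12:H4→d13:-→d14:- -> H4
  + 21.252.16.0/20 (H0) depth=20
  + 0.0.0.0/0 (H0) depth=0
  lookup 21.252.30.0: bits 000101011111110000011110 walk d0:H0→d1:-→d2:-→d3:-→d4:-→d5:-→d6:-→d7:-→d8:-→d9:-→d10:-→d11:-→d12:H0→d13:-→d14:-→d15:-→d16:-→d17:-→d18:-→d19:-→d20:H0→d21:-→d22:-→d23:-→d24:H3 -> H3
  lookup 21.252.16.111: bits 00010101111111000001 walk d0:H0→d1:-→d2:-→d3:-→d4:-→d5:-→d6:-→d7:-→d8:-→d9:-→d10:-→d11:-→d12:H0→d13:-→d14:-→d15:-→d16:-→d17:-→d18:-→d19:-→d20:H0 -> H0
  del 107.114.240.0/20 (clear depth 20)
  lookup 107.112.0.7: bits 01101011011100 walk d0:H0→d1:-→d2:-→d3:-→d4:-→d5:-→d6:-→d7:-→d8:-→d9:-→d10:-→d11:-→d12:H4→d13:-→d14:- -> H4
  + 71.59.127.208/29 (H1) depth=29
  + 129.140.160.240/28 (H0) depth=28
  lookup 107.112.33.174: bits 01101011011100 walk d0:H0→d1:-→d2:-→d3:-→d4:-→d5:-→d6:-→d7:-→d8:-→d9:-→d10:-→d11:-→d12:H4→d13:-→d14:- -> H4
  lookup 71.59.127.208: bits 01000111001110110111111111010 walk d0:H0→d1:-→d2:-→d3:-→d4:-→d5:-→d6:-→d7:-→d8:-→d9:-→d10:-→d11:-→d12:-→d13:-→d14:-→d15:-→d16:-→d17:-→d18:-→d19:-→d20:-→d21:-→d22:-→d23:-→d24:-→d25:-→d26:-→d27:-→d28:-→d29:H1 -> H1
  lookup 107.112.0.0: bits 01101011011100 walk d0:H0→d1:-→d2:-→d3:-→d4:-→d5:-→d6:-→d7:-→d8:-→d9:-→d10:-→d11:-→d12:H4→d13:-→d14:- -> H4
  lookup 75.112.0.0: bits 0100 walk d0:H0→d1:-→d2:-→d3:-→d4:- -> H0
  + 107.114.250.103/32 (H3) depth=32
  lookup 129.140.160.240: bits 10000001100011001010000011110 walk d0:H0→d1:-→d2:-→d3:-→d4:-→d5:-→d6:-→d7:-→d8:-→d9:-→d10:-→d11:-→d12:-→d13:-→d14:-→d15:-→d16:-→d17:-→d18:-→d19:-→d20:-→d21:-→d22:-→d23:-→d24:-→d25:-→d26:-→d27:-→d28:H0→d29:- -> H0
  lookup 102.168.6.20: bits 0110 walk d0:H0→d1:-→d2:-→d3:-→d4:- -> H0
  + 107.112.0.0/12 (H3) depth=12

== LOOKUPS ==
["H4","H0","H4","H3","H4","H3","H0","H4","H4","H1","H4","H0","H0","H0"]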